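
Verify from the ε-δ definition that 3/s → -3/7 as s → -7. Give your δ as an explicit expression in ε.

δ = min(7/2, (49/6)ε)

Suppose ε > 0. We seek δ > 0 such that 0 < |s + 7| < δ implies |3/s + 3/7| < ε.
|3/s + 3/7| = 3·|-7 − s|/(7·|s|) = 3|s + 7|/(7|s|).
Restrict δ ≤ 7/2. Then |s + 7| < 7/2 gives |s| > 7/2, so 7|s| > 49/2.
Then |3/s + 3/7| < 3|s + 7|/(49/2), which is < ε when |s + 7| < (49/6)ε.
Take δ = min(7/2, (49/6)ε). Then 0 < |s + 7| < δ gives both |s + 7| < 7/2 and |s + 7| < (49/6)ε, so |3/s + 3/7| < ε.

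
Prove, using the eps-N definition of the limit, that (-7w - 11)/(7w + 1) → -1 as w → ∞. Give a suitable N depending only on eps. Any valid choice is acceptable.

Fix eps > 0. We seek N > 0 such that w > N implies |(-7w - 11)/(7w + 1) + 1| < eps.
(-7w - 11)/(7w + 1) + 1 = (7(-7w - 11) − (-7)(7w + 1)) / (7(7w + 1)) = -70/(7(7w + 1)).
For w > 0 we have 7w + 1 > 7w, so |(-7w - 11)/(7w + 1) + 1| = 70/(7(7w + 1)) < 70/(7·7w) = (10/7)/w.
Thus |(-7w - 11)/(7w + 1) + 1| < eps whenever w > (10/7)/eps.
Take N = (10/7)/eps. If w > N then |(-7w - 11)/(7w + 1) + 1| < (10/7)/w < eps.

N = (10/7)/eps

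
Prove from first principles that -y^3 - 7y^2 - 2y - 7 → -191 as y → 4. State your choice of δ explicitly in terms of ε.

Suppose ε > 0. We want δ > 0 such that 0 < |y − 4| < δ implies |(-y^3 - 7y^2 - 2y - 7) + 191| < ε.
(-y^3 - 7y^2 - 2y - 7) + 191 = -y^3 - 7y^2 - 2y + 184 = (y − 4)(-y^2 - 11y - 46).
So |(-y^3 - 7y^2 - 2y - 7) + 191| = |y − 4|·|-y^2 - 11y - 46|.
Assume first that |y − 4| < 1, so |y| < 5. Then |-y^2 - 11y - 46| ≤ 5^2 + 11·5 + 46 = 126.
Hence |(-y^3 - 7y^2 - 2y - 7) + 191| ≤ 126|y − 4| < ε provided |y − 4| < ε/126.
Choosing δ = min(1, ε/126) ensures both conditions, hence |(-y^3 - 7y^2 - 2y - 7) + 191| < ε.

δ = min(1, ε/126)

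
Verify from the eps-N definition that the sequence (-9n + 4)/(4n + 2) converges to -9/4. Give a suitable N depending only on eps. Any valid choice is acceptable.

N = (17/8)/eps

Suppose eps > 0. For n ≥ 1, |(-9n + 4)/(4n + 2) + 9/4| = |34|/(4(4n + 2)) = 34/(4(4n + 2)).
Since 4n + 2 ≥ 4n for n ≥ 1, this is ≤ 34/(4·4n) = (17/8)/n.
So |(-9n + 4)/(4n + 2) + 9/4| < eps whenever n > (17/8)/eps.
Take N = (17/8)/eps. If n > N then |(-9n + 4)/(4n + 2) + 9/4| ≤ (17/8)/n < eps.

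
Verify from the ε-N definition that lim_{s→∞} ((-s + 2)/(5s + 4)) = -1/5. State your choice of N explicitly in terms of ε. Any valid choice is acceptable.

N = (14/25)/ε

Fix ε > 0. We seek N > 0 such that s > N implies |(-s + 2)/(5s + 4) + 1/5| < ε.
(-s + 2)/(5s + 4) + 1/5 = (5(-s + 2) − (-1)(5s + 4)) / (5(5s + 4)) = 14/(5(5s + 4)).
For s > 0 we have 5s + 4 > 5s, so |(-s + 2)/(5s + 4) + 1/5| = 14/(5(5s + 4)) < 14/(5·5s) = (14/25)/s.
Thus |(-s + 2)/(5s + 4) + 1/5| < ε whenever s > (14/25)/ε.
Take N = (14/25)/ε. If s > N then |(-s + 2)/(5s + 4) + 1/5| < (14/25)/s < ε.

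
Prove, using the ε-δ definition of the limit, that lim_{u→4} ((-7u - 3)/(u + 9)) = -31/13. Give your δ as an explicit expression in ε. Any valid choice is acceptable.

Fix ε > 0. We want δ > 0 with 0 < |u − 4| < δ ⇒ |(-7u - 3)/(u + 9) + 31/13| < ε.
Combining over a common denominator, (-7u - 3)/(u + 9) + 31/13 = [(-7u - 3)·13 − (-31)·(u + 9)] / [13·(u + 9)] = -60(u − 4) / (13(u + 9)).
So |(-7u - 3)/(u + 9) + 31/13| = 60|u − 4| / (13·|u + 9|).
Restrict δ ≤ 13/2. Then |u − 4| < 13/2 gives |u + 9| = |(u − 4) + 13| ≥ 13 − 13/2 = 13/2.
Hence |(-7u - 3)/(u + 9) + 31/13| < 60|u − 4|/(13·(13/2)) = (120/169)|u − 4|, which is < ε once |u − 4| < (169/120)ε.
Take δ = min(13/2, (169/120)ε). Then 0 < |u − 4| < δ forces both bounds, so |(-7u - 3)/(u + 9) + 31/13| < ε.

δ = min(13/2, (169/120)ε)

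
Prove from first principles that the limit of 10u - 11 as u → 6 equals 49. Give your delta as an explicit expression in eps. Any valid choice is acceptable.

Fix eps > 0. We need delta > 0 so that 0 < |u − 6| < delta implies |(10u - 11) − 49| < eps.
|(10u - 11) − 49| = |10u - 60| = 10|u − 6|.
So 10|u − 6| < eps exactly when |u − 6| < eps/10.
Take delta = eps/10. If 0 < |u − 6| < delta then |(10u - 11) − 49| = 10|u − 6| < 10·(eps/10) = eps.

delta = eps/10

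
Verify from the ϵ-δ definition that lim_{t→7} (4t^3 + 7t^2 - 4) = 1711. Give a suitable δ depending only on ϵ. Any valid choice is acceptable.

Fix ϵ > 0. We want δ > 0 such that 0 < |t − 7| < δ implies |(4t^3 + 7t^2 - 4) − 1711| < ϵ.
(4t^3 + 7t^2 - 4) − 1711 = 4t^3 + 7t^2 - 1715 = (t − 7)(4t^2 + 35t + 245).
So |(4t^3 + 7t^2 - 4) − 1711| = |t − 7|·|4t^2 + 35t + 245|.
Assume first that |t − 7| < 1, so |t| < 8. Then |4t^2 + 35t + 245| ≤ 4·8^2 + 35·8 + 245 = 781.
Hence |(4t^3 + 7t^2 - 4) − 1711| ≤ 781|t − 7| < ϵ provided |t − 7| < ϵ/781.
Choosing δ = min(1, ϵ/781) ensures both conditions, hence |(4t^3 + 7t^2 - 4) − 1711| < ϵ.

δ = min(1, ϵ/781)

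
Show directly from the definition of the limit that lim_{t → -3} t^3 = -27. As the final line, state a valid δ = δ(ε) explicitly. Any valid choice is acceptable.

δ = min(1, ε/37)

Let ε > 0. We seek δ > 0 with 0 < |t + 3| < δ ⇒ |t^3 + 27| < ε.
Factor: t^3 + 27 = (t + 3)(t^2 - 3t + 9), so |t^3 + 27| = |t + 3|·|t^2 - 3t + 9|.
Restrict δ ≤ 1. Then |t + 3| < 1 gives |t| < 4, so by the triangle inequality |t^2 - 3t + 9| ≤ 4^2 + 3·4 + 9 = 37.
Hence |t^3 + 27| ≤ 37|t + 3|, which is < ε once |t + 3| < ε/37.
Take δ = min(1, ε/37). If 0 < |t + 3| < δ then both bounds hold and |t^3 + 27| ≤ 37|t + 3| < 37·(ε/37) = ε.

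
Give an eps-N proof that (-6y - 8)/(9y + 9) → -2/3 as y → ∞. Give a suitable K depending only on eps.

Suppose eps > 0. We seek K > 0 such that y > K implies |(-6y - 8)/(9y + 9) + 2/3| < eps.
(-6y - 8)/(9y + 9) + 2/3 = (9(-6y - 8) − (-6)(9y + 9)) / (9(9y + 9)) = -18/(9(9y + 9)).
For y > 0 we have 9y + 9 > 9y, so |(-6y - 8)/(9y + 9) + 2/3| = 18/(9(9y + 9)) < 18/(9·9y) = (2/9)/y.
Thus |(-6y - 8)/(9y + 9) + 2/3| < eps whenever y > (2/9)/eps.
Take K = (2/9)/eps. If y > K then |(-6y - 8)/(9y + 9) + 2/3| < (2/9)/y < eps.

K = (2/9)/eps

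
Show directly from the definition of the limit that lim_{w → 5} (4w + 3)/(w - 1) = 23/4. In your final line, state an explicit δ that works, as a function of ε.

Fix ε > 0. We want δ > 0 with 0 < |w − 5| < δ ⇒ |(4w + 3)/(w - 1) − (23/4)| < ε.
Combining over a common denominator, (4w + 3)/(w - 1) − (23/4) = [(4w + 3)·4 − 23·(w - 1)] / [4·(w - 1)] = -7(w − 5) / (4(w - 1)).
So |(4w + 3)/(w - 1) − (23/4)| = 7|w − 5| / (4·|w − 1|).
Restrict δ ≤ 2. Then |w − 5| < 2 gives |w − 1| = |(w − 5) + 4| ≥ 4 − 2 = 2.
Hence |(4w + 3)/(w - 1) − (23/4)| < 7|w − 5|/(4·2) = (7/8)|w − 5|, which is < ε once |w − 5| < (8/7)ε.
Take δ = min(2, (8/7)ε). Then 0 < |w − 5| < δ forces both bounds, so |(4w + 3)/(w - 1) − (23/4)| < ε.

δ = min(2, (8/7)ε)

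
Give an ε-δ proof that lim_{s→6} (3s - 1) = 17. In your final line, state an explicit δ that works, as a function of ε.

Fix ε > 0. We need δ > 0 so that 0 < |s − 6| < δ implies |(3s - 1) − 17| < ε.
Since (3s - 1) − 17 = 3(s − 6), we have |(3s - 1) − 17| = 3|s − 6|.
Thus it suffices that |s − 6| < ε/3.
Take δ = ε/3. If 0 < |s − 6| < δ then |(3s - 1) − 17| = 3|s − 6| < 3·(ε/3) = ε.

δ = ε/3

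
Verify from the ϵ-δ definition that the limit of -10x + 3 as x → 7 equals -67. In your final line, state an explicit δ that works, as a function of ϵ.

δ = ϵ/10

Let ϵ > 0 be given. We need δ > 0 so that 0 < |x − 7| < δ implies |(-10x + 3) + 67| < ϵ.
Since (-10x + 3) + 67 = -10(x − 7), we have |(-10x + 3) + 67| = 10|x − 7|.
Thus it suffices that |x − 7| < ϵ/10.
Take δ = ϵ/10. If 0 < |x − 7| < δ then |(-10x + 3) + 67| = 10|x − 7| < 10·(ϵ/10) = ϵ.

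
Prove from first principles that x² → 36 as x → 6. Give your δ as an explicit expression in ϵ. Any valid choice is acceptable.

Suppose ϵ > 0. We seek δ > 0 with 0 < |x − 6| < δ ⇒ |x² − 36| < ϵ.
Factor: x² − 36 = (x − 6)(x + 6), so |x² − 36| = |x − 6|·|x + 6|.
Impose δ ≤ 1 so that |x| < 7; then |x + 6| ≤ 13.
Hence |x² − 36| ≤ 13|x − 6|, which is < ϵ once |x − 6| < ϵ/13.
Take δ = min(1, ϵ/13). If 0 < |x − 6| < δ then both bounds hold and |x² − 36| ≤ 13|x − 6| < 13·(ϵ/13) = ϵ.

δ = min(1, ϵ/13)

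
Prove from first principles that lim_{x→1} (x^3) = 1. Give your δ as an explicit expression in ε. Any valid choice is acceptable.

δ = min(2, ε/13)

Suppose ε > 0. We seek δ > 0 with 0 < |x − 1| < δ ⇒ |x^3 − 1| < ε.
Factor: x^3 − 1 = (x − 1)(x^2 + x + 1), so |x^3 − 1| = |x − 1|·|x^2 + x + 1|.
Impose δ ≤ 2 so that |x| < 3; then |x^2 + x + 1| ≤ 13.
Hence |x^3 − 1| ≤ 13|x − 1|, which is < ε once |x − 1| < ε/13.
Take δ = min(2, ε/13). If 0 < |x − 1| < δ then both bounds hold and |x^3 − 1| ≤ 13|x − 1| < 13·(ε/13) = ε.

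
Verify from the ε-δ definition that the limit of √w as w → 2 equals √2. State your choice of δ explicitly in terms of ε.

δ = min(2, √2·ε)

Suppose ε > 0. We want δ > 0 such that 0 < |w − 2| < δ implies |√w − √2| < ε.
Multiplying by the conjugate, |√w − √2| = |w − 2|/(√w + √2).
Restrict δ ≤ 2 so that |w − 2| < 2 forces w > 0, and then √w + √2 > √2.
Hence |√w − √2| < |w − 2|/√2, which is < ε once |w − 2| < √2·ε.
Take δ = min(2, √2·ε). If 0 < |w − 2| < δ then w > 0 and |√w − √2| < |w − 2|/√2 < ε.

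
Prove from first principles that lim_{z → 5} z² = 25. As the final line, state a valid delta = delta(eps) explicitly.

Let eps > 0. We seek delta > 0 with 0 < |z − 5| < delta ⇒ |z² − 25| < eps.
Factor: z² − 25 = (z − 5)(z + 5), so |z² − 25| = |z − 5|·|z + 5|.
Impose delta ≤ 1 so that |z| < 6; then |z + 5| ≤ 11.
Hence |z² − 25| ≤ 11|z − 5|, which is < eps once |z − 5| < eps/11.
Take delta = min(1, eps/11). If 0 < |z − 5| < delta then both bounds hold and |z² − 25| ≤ 11|z − 5| < 11·(eps/11) = eps.

delta = min(1, eps/11)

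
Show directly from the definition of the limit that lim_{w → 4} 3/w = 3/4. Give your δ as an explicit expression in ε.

Fix ε > 0. We seek δ > 0 such that 0 < |w − 4| < δ implies |3/w − (3/4)| < ε.
|3/w − (3/4)| = 3·|4 − w|/(4·|w|) = 3|w − 4|/(4|w|).
Require δ ≤ 2 so that |w| > 4 − 2 = 2, hence 4|w| > 8.
Then |3/w − (3/4)| < 3|w − 4|/8, which is < ε when |w − 4| < (8/3)ε.
Take δ = min(2, (8/3)ε). Then 0 < |w − 4| < δ gives both |w − 4| < 2 and |w − 4| < (8/3)ε, so |3/w − (3/4)| < ε.

δ = min(2, (8/3)ε)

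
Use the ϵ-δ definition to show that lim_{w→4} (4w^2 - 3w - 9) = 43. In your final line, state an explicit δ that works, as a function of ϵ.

Suppose ϵ > 0. We want δ > 0 such that 0 < |w − 4| < δ implies |(4w^2 - 3w - 9) − 43| < ϵ.
(4w^2 - 3w - 9) − 43 = 4w^2 - 3w - 52 = (w − 4)(4w + 13).
So |(4w^2 - 3w - 9) − 43| = |w − 4|·|4w + 13|.
Assume first that |w − 4| < 1, so |w| < 5. Then |4w + 13| ≤ 4·5 + 13 = 33.
Hence |(4w^2 - 3w - 9) − 43| ≤ 33|w − 4| < ϵ provided |w − 4| < ϵ/33.
Choosing δ = min(1, ϵ/33) ensures both conditions, hence |(4w^2 - 3w - 9) − 43| < ϵ.

δ = min(1, ϵ/33)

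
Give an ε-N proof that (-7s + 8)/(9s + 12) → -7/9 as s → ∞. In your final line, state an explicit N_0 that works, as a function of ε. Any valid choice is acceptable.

Fix ε > 0. We seek N_0 > 0 such that s > N_0 implies |(-7s + 8)/(9s + 12) + 7/9| < ε.
(-7s + 8)/(9s + 12) + 7/9 = (9(-7s + 8) − (-7)(9s + 12)) / (9(9s + 12)) = 156/(9(9s + 12)).
For s > 0 we have 9s + 12 > 9s, so |(-7s + 8)/(9s + 12) + 7/9| = 156/(9(9s + 12)) < 156/(9·9s) = (52/27)/s.
Thus |(-7s + 8)/(9s + 12) + 7/9| < ε whenever s > (52/27)/ε.
Take N_0 = (52/27)/ε. If s > N_0 then |(-7s + 8)/(9s + 12) + 7/9| < (52/27)/s < ε.

N_0 = (52/27)/ε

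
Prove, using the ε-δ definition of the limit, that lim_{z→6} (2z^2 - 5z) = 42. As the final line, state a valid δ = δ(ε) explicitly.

Fix ε > 0. We want δ > 0 such that 0 < |z − 6| < δ implies |(2z^2 - 5z) − 42| < ε.
(2z^2 - 5z) − 42 = 2z^2 - 5z - 42 = (z − 6)(2z + 7).
So |(2z^2 - 5z) − 42| = |z − 6|·|2z + 7|.
Require δ ≤ 2. Then |z − 6| < 2 gives |z| < 8, and by the triangle inequality |2z + 7| ≤ 2·8 + 7 = 23.
Hence |(2z^2 - 5z) − 42| ≤ 23|z − 6| < ε provided |z − 6| < ε/23.
Choosing δ = min(2, ε/23) ensures both conditions, hence |(2z^2 - 5z) − 42| < ε.

δ = min(2, ε/23)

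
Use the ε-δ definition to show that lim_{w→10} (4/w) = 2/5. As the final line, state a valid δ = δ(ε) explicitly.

Let ε > 0. We seek δ > 0 such that 0 < |w − 10| < δ implies |4/w − (2/5)| < ε.
|4/w − (2/5)| = 4·|10 − w|/(10·|w|) = 4|w − 10|/(10|w|).
Restrict δ ≤ 5. Then |w − 10| < 5 gives |w| > 5, so 10|w| > 50.
Then |4/w − (2/5)| < 4|w − 10|/50, which is < ε when |w − 10| < (25/2)ε.
Take δ = min(5, (25/2)ε). Then 0 < |w − 10| < δ gives both |w − 10| < 5 and |w − 10| < (25/2)ε, so |4/w − (2/5)| < ε.

δ = min(5, (25/2)ε)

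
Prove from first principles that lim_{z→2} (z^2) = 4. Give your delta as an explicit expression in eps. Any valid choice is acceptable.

Let eps > 0 be given. We seek delta > 0 with 0 < |z − 2| < delta ⇒ |z^2 − 4| < eps.
Factor: z^2 − 4 = (z − 2)(z + 2), so |z^2 − 4| = |z − 2|·|z + 2|.
Restrict delta ≤ 1. Then |z − 2| < 1 gives |z| < 3, so by the triangle inequality |z + 2| ≤ 3 + 2 = 5.
Hence |z^2 − 4| ≤ 5|z − 2|, which is < eps once |z − 2| < eps/5.
Take delta = min(1, eps/5). If 0 < |z − 2| < delta then both bounds hold and |z^2 − 4| ≤ 5|z − 2| < 5·(eps/5) = eps.

delta = min(1, eps/5)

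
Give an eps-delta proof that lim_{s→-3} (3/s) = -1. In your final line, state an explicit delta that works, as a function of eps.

delta = min(3/2, (3/2)eps)

Let eps > 0. We seek delta > 0 such that 0 < |s + 3| < delta implies |3/s + 1| < eps.
|3/s + 1| = 3·|-3 − s|/(3·|s|) = 3|s + 3|/(3|s|).
Require delta ≤ 3/2 so that |s| > 3 − 3/2 = 3/2, hence 3|s| > 9/2.
Then |3/s + 1| < 3|s + 3|/(9/2), which is < eps when |s + 3| < (3/2)eps.
Take delta = min(3/2, (3/2)eps). Then 0 < |s + 3| < delta gives both |s + 3| < 3/2 and |s + 3| < (3/2)eps, so |3/s + 1| < eps.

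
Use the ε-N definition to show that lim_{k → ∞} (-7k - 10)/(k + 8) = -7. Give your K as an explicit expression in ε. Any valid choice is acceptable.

Suppose ε > 0. For k ≥ 1, |(-7k - 10)/(k + 8) + 7| = |46|/((k + 8)) = 46/((k + 8)).
Since k + 8 ≥ k for k ≥ 1, this is ≤ 46/(k) = 46/k.
So |(-7k - 10)/(k + 8) + 7| < ε whenever k > 46/ε.
Take K = 46/ε. If k > K then |(-7k - 10)/(k + 8) + 7| ≤ 46/k < ε.

K = 46/ε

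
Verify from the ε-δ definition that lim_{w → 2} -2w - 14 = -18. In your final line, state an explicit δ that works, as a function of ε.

Let ε > 0 be given. We need δ > 0 so that 0 < |w − 2| < δ implies |(-2w - 14) + 18| < ε.
|(-2w - 14) + 18| = |-2w + 4| = 2|w − 2|.
Thus it suffices that |w − 2| < ε/2.
Choosing δ = ε/2 gives |(-2w - 14) + 18| = 2|w − 2| < ε whenever |w − 2| < δ.

δ = ε/2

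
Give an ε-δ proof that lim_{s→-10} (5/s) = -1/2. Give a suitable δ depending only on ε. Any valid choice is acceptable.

Fix ε > 0. We seek δ > 0 such that 0 < |s + 10| < δ implies |5/s + 1/2| < ε.
|5/s + 1/2| = 5·|-10 − s|/(10·|s|) = 5|s + 10|/(10|s|).
Restrict δ ≤ 5. Then |s + 10| < 5 gives |s| > 5, so 10|s| > 50.
Then |5/s + 1/2| < 5|s + 10|/50, which is < ε when |s + 10| < 10ε.
Take δ = min(5, 10ε). Then 0 < |s + 10| < δ gives both |s + 10| < 5 and |s + 10| < 10ε, so |5/s + 1/2| < ε.

δ = min(5, 10ε)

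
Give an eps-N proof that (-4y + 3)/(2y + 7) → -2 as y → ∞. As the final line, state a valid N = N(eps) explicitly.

N = (17/2)/eps

Suppose eps > 0. We seek N > 0 such that y > N implies |(-4y + 3)/(2y + 7) + 2| < eps.
(-4y + 3)/(2y + 7) + 2 = (2(-4y + 3) − (-4)(2y + 7)) / (2(2y + 7)) = 34/(2(2y + 7)).
For y > 0 we have 2y + 7 > 2y, so |(-4y + 3)/(2y + 7) + 2| = 34/(2(2y + 7)) < 34/(2·2y) = (17/2)/y.
Thus |(-4y + 3)/(2y + 7) + 2| < eps whenever y > (17/2)/eps.
Take N = (17/2)/eps. If y > N then |(-4y + 3)/(2y + 7) + 2| < (17/2)/y < eps.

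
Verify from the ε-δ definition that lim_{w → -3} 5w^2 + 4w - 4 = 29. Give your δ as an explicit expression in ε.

δ = min(1, ε/31)

Let ε > 0. We want δ > 0 such that 0 < |w + 3| < δ implies |(5w^2 + 4w - 4) − 29| < ε.
(5w^2 + 4w - 4) − 29 = 5w^2 + 4w - 33 = (w + 3)(5w - 11).
So |(5w^2 + 4w - 4) − 29| = |w + 3|·|5w - 11|.
Assume first that |w + 3| < 1, so |w| < 4. Then |5w - 11| ≤ 5·4 + 11 = 31.
Hence |(5w^2 + 4w - 4) − 29| ≤ 31|w + 3| < ε provided |w + 3| < ε/31.
Take δ = min(1, ε/31). Then 0 < |w + 3| < δ gives both |w + 3| < 1 and |w + 3| < ε/31, so |(5w^2 + 4w - 4) − 29| < ε.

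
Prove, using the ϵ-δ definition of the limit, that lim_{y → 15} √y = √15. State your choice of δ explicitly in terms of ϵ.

Fix ϵ > 0. We want δ > 0 such that 0 < |y − 15| < δ implies |√y − √15| < ϵ.
Multiplying by the conjugate, |√y − √15| = |y − 15|/(√y + √15).
Restrict δ ≤ 15 so that |y − 15| < 15 forces y > 0, and then √y + √15 > √15.
Hence |√y − √15| < |y − 15|/√15, which is < ϵ once |y − 15| < √15·ϵ.
Take δ = min(15, √15·ϵ). If 0 < |y − 15| < δ then y > 0 and |√y − √15| < |y − 15|/√15 < ϵ.

δ = min(15, √15·ϵ)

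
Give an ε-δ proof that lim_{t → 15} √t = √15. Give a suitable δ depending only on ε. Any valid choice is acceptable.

δ = min(15, √15·ε)

Let ε > 0. We want δ > 0 such that 0 < |t − 15| < δ implies |√t − √15| < ε.
Rationalise: √t − √15 = (t − 15)/(√t + √15), so |√t − √15| = |t − 15|/(√t + √15).
Restrict δ ≤ 15 so that |t − 15| < 15 forces t > 0, and then √t + √15 > √15.
Hence |√t − √15| < |t − 15|/√15, which is < ε once |t − 15| < √15·ε.
Take δ = min(15, √15·ε). If 0 < |t − 15| < δ then t > 0 and |√t − √15| < |t − 15|/√15 < ε.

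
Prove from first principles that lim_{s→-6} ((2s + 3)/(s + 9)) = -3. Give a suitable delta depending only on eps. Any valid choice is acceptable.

Suppose eps > 0. We want delta > 0 with 0 < |s + 6| < delta ⇒ |(2s + 3)/(s + 9) + 3| < eps.
Combining over a common denominator, (2s + 3)/(s + 9) + 3 = [(2s + 3)·3 − (-9)·(s + 9)] / [3·(s + 9)] = 15(s + 6) / (3(s + 9)).
So |(2s + 3)/(s + 9) + 3| = 15|s + 6| / (3·|s + 9|).
Require delta ≤ 3/2, so |s + 9| ≥ |3| − |s + 6| > 3 − 3/2 = 3/2.
Hence |(2s + 3)/(s + 9) + 3| < 15|s + 6|/(3·(3/2)) = (10/3)|s + 6|, which is < eps once |s + 6| < (3/10)eps.
Take delta = min(3/2, (3/10)eps). Then 0 < |s + 6| < delta forces both bounds, so |(2s + 3)/(s + 9) + 3| < eps.

delta = min(3/2, (3/10)eps)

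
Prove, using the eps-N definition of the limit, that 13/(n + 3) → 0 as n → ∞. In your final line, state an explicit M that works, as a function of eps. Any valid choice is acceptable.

M = 13/eps

Fix eps > 0. For n ≥ 1, |13/(n + 3) − 0| = 13/(n + 3) ≤ 13/n.
We need 13/n < eps, i.e. n > 13/eps.
Take M = 13/eps. If n > M then |13/(n + 3)| ≤ 13/n < eps.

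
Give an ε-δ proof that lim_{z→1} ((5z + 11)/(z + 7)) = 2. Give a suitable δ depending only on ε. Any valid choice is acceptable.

δ = min(4, (4/3)ε)

Fix ε > 0. We want δ > 0 with 0 < |z − 1| < δ ⇒ |(5z + 11)/(z + 7) − 2| < ε.
Combining over a common denominator, (5z + 11)/(z + 7) − 2 = [(5z + 11)·8 − 16·(z + 7)] / [8·(z + 7)] = 24(z − 1) / (8(z + 7)).
So |(5z + 11)/(z + 7) − 2| = 24|z − 1| / (8·|z + 7|).
Restrict δ ≤ 4. Then |z − 1| < 4 gives |z + 7| = |(z − 1) + 8| ≥ 8 − 4 = 4.
Hence |(5z + 11)/(z + 7) − 2| < 24|z − 1|/(8·4) = (3/4)|z − 1|, which is < ε once |z − 1| < (4/3)ε.
Take δ = min(4, (4/3)ε). Then 0 < |z − 1| < δ forces both bounds, so |(5z + 11)/(z + 7) − 2| < ε.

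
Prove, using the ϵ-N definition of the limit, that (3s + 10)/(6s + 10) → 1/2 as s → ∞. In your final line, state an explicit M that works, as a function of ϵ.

Suppose ϵ > 0. We seek M > 0 such that s > M implies |(3s + 10)/(6s + 10) − (1/2)| < ϵ.
(3s + 10)/(6s + 10) − (1/2) = (6(3s + 10) − 3(6s + 10)) / (6(6s + 10)) = 30/(6(6s + 10)).
For s > 0 we have 6s + 10 > 6s, so |(3s + 10)/(6s + 10) − (1/2)| = 30/(6(6s + 10)) < 30/(6·6s) = (5/6)/s.
Thus |(3s + 10)/(6s + 10) − (1/2)| < ϵ whenever s > (5/6)/ϵ.
Take M = (5/6)/ϵ. If s > M then |(3s + 10)/(6s + 10) − (1/2)| < (5/6)/s < ϵ.

M = (5/6)/ϵ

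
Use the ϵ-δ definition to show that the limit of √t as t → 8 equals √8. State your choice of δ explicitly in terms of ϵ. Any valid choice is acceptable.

Let ϵ > 0 be given. We want δ > 0 such that 0 < |t − 8| < δ implies |√t − √8| < ϵ.
Multiplying by the conjugate, |√t − √8| = |t − 8|/(√t + √8).
Restrict δ ≤ 8 so that |t − 8| < 8 forces t > 0, and then √t + √8 > √8.
Hence |√t − √8| < |t − 8|/√8, which is < ϵ once |t − 8| < √8·ϵ.
Take δ = min(8, √8·ϵ). If 0 < |t − 8| < δ then t > 0 and |√t − √8| < |t − 8|/√8 < ϵ.

δ = min(8, √8·ϵ)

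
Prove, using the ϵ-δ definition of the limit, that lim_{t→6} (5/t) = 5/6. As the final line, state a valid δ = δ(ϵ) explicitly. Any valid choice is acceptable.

Fix ϵ > 0. We seek δ > 0 such that 0 < |t − 6| < δ implies |5/t − (5/6)| < ϵ.
|5/t − (5/6)| = 5·|6 − t|/(6·|t|) = 5|t − 6|/(6|t|).
Require δ ≤ 3 so that |t| > 6 − 3 = 3, hence 6|t| > 18.
Then |5/t − (5/6)| < 5|t − 6|/18, which is < ϵ when |t − 6| < (18/5)ϵ.
Take δ = min(3, (18/5)ϵ). Then 0 < |t − 6| < δ gives both |t − 6| < 3 and |t − 6| < (18/5)ϵ, so |5/t − (5/6)| < ϵ.

δ = min(3, (18/5)ϵ)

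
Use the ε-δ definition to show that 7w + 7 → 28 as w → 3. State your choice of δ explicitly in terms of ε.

Fix ε > 0. We need δ > 0 so that 0 < |w − 3| < δ implies |(7w + 7) − 28| < ε.
|(7w + 7) − 28| = |7w - 21| = 7|w − 3|.
Thus it suffices that |w − 3| < ε/7.
Take δ = ε/7. If 0 < |w − 3| < δ then |(7w + 7) − 28| = 7|w − 3| < 7·(ε/7) = ε.

δ = ε/7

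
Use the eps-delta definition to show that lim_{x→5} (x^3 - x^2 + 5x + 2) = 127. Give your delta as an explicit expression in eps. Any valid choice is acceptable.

Let eps > 0. We want delta > 0 such that 0 < |x − 5| < delta implies |(x^3 - x^2 + 5x + 2) − 127| < eps.
(x^3 - x^2 + 5x + 2) − 127 = x^3 - x^2 + 5x - 125 = (x − 5)(x^2 + 4x + 25).
So |(x^3 - x^2 + 5x + 2) − 127| = |x − 5|·|x^2 + 4x + 25|.
Assume first that |x − 5| < 1, so |x| < 6. Then |x^2 + 4x + 25| ≤ 6^2 + 4·6 + 25 = 85.
Hence |(x^3 - x^2 + 5x + 2) − 127| ≤ 85|x − 5| < eps provided |x − 5| < eps/85.
Choosing delta = min(1, eps/85) ensures both conditions, hence |(x^3 - x^2 + 5x + 2) − 127| < eps.

delta = min(1, eps/85)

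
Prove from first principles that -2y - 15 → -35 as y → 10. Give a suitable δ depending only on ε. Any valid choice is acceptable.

Let ε > 0. We need δ > 0 so that 0 < |y − 10| < δ implies |(-2y - 15) + 35| < ε.
|(-2y - 15) + 35| = |-2y + 20| = 2|y − 10|.
So 2|y − 10| < ε exactly when |y − 10| < ε/2.
Take δ = ε/2. If 0 < |y − 10| < δ then |(-2y - 15) + 35| = 2|y − 10| < 2·(ε/2) = ε.

δ = ε/2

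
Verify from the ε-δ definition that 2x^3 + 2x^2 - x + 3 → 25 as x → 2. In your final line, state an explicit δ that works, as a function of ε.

δ = min(2, ε/67)

Let ε > 0. We want δ > 0 such that 0 < |x − 2| < δ implies |(2x^3 + 2x^2 - x + 3) − 25| < ε.
(2x^3 + 2x^2 - x + 3) − 25 = 2x^3 + 2x^2 - x - 22 = (x − 2)(2x^2 + 6x + 11).
So |(2x^3 + 2x^2 - x + 3) − 25| = |x − 2|·|2x^2 + 6x + 11|.
Require δ ≤ 2. Then |x − 2| < 2 gives |x| < 4, and by the triangle inequality |2x^2 + 6x + 11| ≤ 2·4^2 + 6·4 + 11 = 67.
Hence |(2x^3 + 2x^2 - x + 3) − 25| ≤ 67|x − 2| < ε provided |x − 2| < ε/67.
Take δ = min(2, ε/67). Then 0 < |x − 2| < δ gives both |x − 2| < 2 and |x − 2| < ε/67, so |(2x^3 + 2x^2 - x + 3) − 25| < ε.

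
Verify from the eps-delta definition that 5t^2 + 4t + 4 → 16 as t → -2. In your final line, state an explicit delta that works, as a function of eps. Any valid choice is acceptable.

Suppose eps > 0. We want delta > 0 such that 0 < |t + 2| < delta implies |(5t^2 + 4t + 4) − 16| < eps.
(5t^2 + 4t + 4) − 16 = 5t^2 + 4t - 12 = (t + 2)(5t - 6).
So |(5t^2 + 4t + 4) − 16| = |t + 2|·|5t - 6|.
Assume first that |t + 2| < 1, so |t| < 3. Then |5t - 6| ≤ 5·3 + 6 = 21.
Hence |(5t^2 + 4t + 4) − 16| ≤ 21|t + 2| < eps provided |t + 2| < eps/21.
Choosing delta = min(1, eps/21) ensures both conditions, hence |(5t^2 + 4t + 4) − 16| < eps.

delta = min(1, eps/21)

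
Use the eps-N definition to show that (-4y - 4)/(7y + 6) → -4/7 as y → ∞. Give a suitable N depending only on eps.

N = (4/49)/eps

Suppose eps > 0. We seek N > 0 such that y > N implies |(-4y - 4)/(7y + 6) + 4/7| < eps.
(-4y - 4)/(7y + 6) + 4/7 = (7(-4y - 4) − (-4)(7y + 6)) / (7(7y + 6)) = -4/(7(7y + 6)).
For y > 0 we have 7y + 6 > 7y, so |(-4y - 4)/(7y + 6) + 4/7| = 4/(7(7y + 6)) < 4/(7·7y) = (4/49)/y.
Thus |(-4y - 4)/(7y + 6) + 4/7| < eps whenever y > (4/49)/eps.
Take N = (4/49)/eps. If y > N then |(-4y - 4)/(7y + 6) + 4/7| < (4/49)/y < eps.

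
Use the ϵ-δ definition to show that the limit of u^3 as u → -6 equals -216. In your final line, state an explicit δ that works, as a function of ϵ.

Fix ϵ > 0. We seek δ > 0 with 0 < |u + 6| < δ ⇒ |u^3 + 216| < ϵ.
Factor: u^3 + 216 = (u + 6)(u^2 - 6u + 36), so |u^3 + 216| = |u + 6|·|u^2 - 6u + 36|.
Restrict δ ≤ 1. Then |u + 6| < 1 gives |u| < 7, so by the triangle inequality |u^2 - 6u + 36| ≤ 7^2 + 6·7 + 36 = 127.
Hence |u^3 + 216| ≤ 127|u + 6|, which is < ϵ once |u + 6| < ϵ/127.
Take δ = min(1, ϵ/127). If 0 < |u + 6| < δ then both bounds hold and |u^3 + 216| ≤ 127|u + 6| < 127·(ϵ/127) = ϵ.

δ = min(1, ϵ/127)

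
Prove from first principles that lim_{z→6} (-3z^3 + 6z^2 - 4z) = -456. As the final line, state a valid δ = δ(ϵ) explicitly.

Let ϵ > 0. We want δ > 0 such that 0 < |z − 6| < δ implies |(-3z^3 + 6z^2 - 4z) + 456| < ϵ.
(-3z^3 + 6z^2 - 4z) + 456 = -3z^3 + 6z^2 - 4z + 456 = (z − 6)(-3z^2 - 12z - 76).
So |(-3z^3 + 6z^2 - 4z) + 456| = |z − 6|·|-3z^2 - 12z - 76|.
Require δ ≤ 1. Then |z − 6| < 1 gives |z| < 7, and by the triangle inequality |-3z^2 - 12z - 76| ≤ 3·7^2 + 12·7 + 76 = 307.
Hence |(-3z^3 + 6z^2 - 4z) + 456| ≤ 307|z − 6| < ϵ provided |z − 6| < ϵ/307.
Take δ = min(1, ϵ/307). Then 0 < |z − 6| < δ gives both |z − 6| < 1 and |z − 6| < ϵ/307, so |(-3z^3 + 6z^2 - 4z) + 456| < ϵ.

δ = min(1, ϵ/307)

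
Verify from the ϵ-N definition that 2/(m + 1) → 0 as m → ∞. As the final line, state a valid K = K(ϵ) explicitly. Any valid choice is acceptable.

K = 2/ϵ

Let ϵ > 0. For m ≥ 1, |2/(m + 1) − 0| = 2/(m + 1) ≤ 2/m.
We need 2/m < ϵ, i.e. m > 2/ϵ.
Take K = 2/ϵ. If m > K then |2/(m + 1)| ≤ 2/m < ϵ.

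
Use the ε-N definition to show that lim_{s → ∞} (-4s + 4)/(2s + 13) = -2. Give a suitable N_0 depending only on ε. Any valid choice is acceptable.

N_0 = 15/ε

Let ε > 0. We seek N_0 > 0 such that s > N_0 implies |(-4s + 4)/(2s + 13) + 2| < ε.
(-4s + 4)/(2s + 13) + 2 = (2(-4s + 4) − (-4)(2s + 13)) / (2(2s + 13)) = 60/(2(2s + 13)).
For s > 0 we have 2s + 13 > 2s, so |(-4s + 4)/(2s + 13) + 2| = 60/(2(2s + 13)) < 60/(2·2s) = 15/s.
Thus |(-4s + 4)/(2s + 13) + 2| < ε whenever s > 15/ε.
Take N_0 = 15/ε. If s > N_0 then |(-4s + 4)/(2s + 13) + 2| < 15/s < ε.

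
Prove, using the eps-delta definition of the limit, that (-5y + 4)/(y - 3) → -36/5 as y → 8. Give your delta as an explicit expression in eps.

delta = min(5/2, (25/22)eps)

Suppose eps > 0. We want delta > 0 with 0 < |y − 8| < delta ⇒ |(-5y + 4)/(y - 3) + 36/5| < eps.
Combining over a common denominator, (-5y + 4)/(y - 3) + 36/5 = [(-5y + 4)·5 − (-36)·(y - 3)] / [5·(y - 3)] = 11(y − 8) / (5(y - 3)).
So |(-5y + 4)/(y - 3) + 36/5| = 11|y − 8| / (5·|y − 3|).
Require delta ≤ 5/2, so |y − 3| ≥ |5| − |y − 8| > 5 − 5/2 = 5/2.
Hence |(-5y + 4)/(y - 3) + 36/5| < 11|y − 8|/(5·(5/2)) = (22/25)|y − 8|, which is < eps once |y − 8| < (25/22)eps.
Take delta = min(5/2, (25/22)eps). Then 0 < |y − 8| < delta forces both bounds, so |(-5y + 4)/(y - 3) + 36/5| < eps.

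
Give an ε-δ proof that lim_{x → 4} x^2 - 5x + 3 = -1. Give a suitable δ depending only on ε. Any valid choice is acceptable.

δ = min(1, ε/6)

Suppose ε > 0. We want δ > 0 such that 0 < |x − 4| < δ implies |(x^2 - 5x + 3) + 1| < ε.
(x^2 - 5x + 3) + 1 = x^2 - 5x + 4 = (x − 4)(x - 1).
So |(x^2 - 5x + 3) + 1| = |x − 4|·|x - 1|.
Require δ ≤ 1. Then |x − 4| < 1 gives |x| < 5, and by the triangle inequality |x - 1| ≤ 5 + 1 = 6.
Hence |(x^2 - 5x + 3) + 1| ≤ 6|x − 4| < ε provided |x − 4| < ε/6.
Choosing δ = min(1, ε/6) ensures both conditions, hence |(x^2 - 5x + 3) + 1| < ε.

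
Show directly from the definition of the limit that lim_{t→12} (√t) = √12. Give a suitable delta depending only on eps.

delta = min(12, √12·eps)

Fix eps > 0. We want delta > 0 such that 0 < |t − 12| < delta implies |√t − √12| < eps.
Multiplying by the conjugate, |√t − √12| = |t − 12|/(√t + √12).
Restrict delta ≤ 12 so that |t − 12| < 12 forces t > 0, and then √t + √12 > √12.
Hence |√t − √12| < |t − 12|/√12, which is < eps once |t − 12| < √12·eps.
Take delta = min(12, √12·eps). If 0 < |t − 12| < delta then t > 0 and |√t − √12| < |t − 12|/√12 < eps.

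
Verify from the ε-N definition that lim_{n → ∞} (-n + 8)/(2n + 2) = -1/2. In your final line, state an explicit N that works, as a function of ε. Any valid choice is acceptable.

Fix ε > 0. For n ≥ 1, |(-n + 8)/(2n + 2) + 1/2| = |18|/(2(2n + 2)) = 18/(2(2n + 2)).
Since 2n + 2 ≥ 2n for n ≥ 1, this is ≤ 18/(2·2n) = (9/2)/n.
So |(-n + 8)/(2n + 2) + 1/2| < ε whenever n > (9/2)/ε.
Take N = (9/2)/ε. If n > N then |(-n + 8)/(2n + 2) + 1/2| ≤ (9/2)/n < ε.

N = (9/2)/ε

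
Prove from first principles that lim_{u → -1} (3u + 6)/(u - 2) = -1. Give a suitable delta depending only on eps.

Suppose eps > 0. We want delta > 0 with 0 < |u + 1| < delta ⇒ |(3u + 6)/(u - 2) + 1| < eps.
Combining over a common denominator, (3u + 6)/(u - 2) + 1 = [(3u + 6)·(-3) − 3·(u - 2)] / [(-3)·(u - 2)] = -12(u + 1) / ((-3)(u - 2)).
So |(3u + 6)/(u - 2) + 1| = 12|u + 1| / (3·|u − 2|).
Require delta ≤ 3/2, so |u − 2| ≥ |-3| − |u + 1| > 3 − 3/2 = 3/2.
Hence |(3u + 6)/(u - 2) + 1| < 12|u + 1|/(3·(3/2)) = (8/3)|u + 1|, which is < eps once |u + 1| < (3/8)eps.
Take delta = min(3/2, (3/8)eps). Then 0 < |u + 1| < delta forces both bounds, so |(3u + 6)/(u - 2) + 1| < eps.

delta = min(3/2, (3/8)eps)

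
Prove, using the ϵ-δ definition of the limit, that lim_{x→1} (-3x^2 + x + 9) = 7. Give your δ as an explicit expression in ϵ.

Let ϵ > 0. We want δ > 0 such that 0 < |x − 1| < δ implies |(-3x^2 + x + 9) − 7| < ϵ.
(-3x^2 + x + 9) − 7 = -3x^2 + x + 2 = (x − 1)(-3x - 2).
So |(-3x^2 + x + 9) − 7| = |x − 1|·|-3x - 2|.
Assume first that |x − 1| < 1, so |x| < 2. Then |-3x - 2| ≤ 3·2 + 2 = 8.
Hence |(-3x^2 + x + 9) − 7| ≤ 8|x − 1| < ϵ provided |x − 1| < ϵ/8.
Take δ = min(1, ϵ/8). Then 0 < |x − 1| < δ gives both |x − 1| < 1 and |x − 1| < ϵ/8, so |(-3x^2 + x + 9) − 7| < ϵ.

δ = min(1, ϵ/8)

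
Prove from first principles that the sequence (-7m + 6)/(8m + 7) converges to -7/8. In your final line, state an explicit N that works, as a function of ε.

N = (97/64)/ε

Let ε > 0 be given. For m ≥ 1, |(-7m + 6)/(8m + 7) + 7/8| = |97|/(8(8m + 7)) = 97/(8(8m + 7)).
Since 8m + 7 ≥ 8m for m ≥ 1, this is ≤ 97/(8·8m) = (97/64)/m.
So |(-7m + 6)/(8m + 7) + 7/8| < ε whenever m > (97/64)/ε.
Take N = (97/64)/ε. If m > N then |(-7m + 6)/(8m + 7) + 7/8| ≤ (97/64)/m < ε.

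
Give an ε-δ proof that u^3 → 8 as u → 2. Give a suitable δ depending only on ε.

δ = min(1, ε/19)

Let ε > 0. We seek δ > 0 with 0 < |u − 2| < δ ⇒ |u^3 − 8| < ε.
Factor: u^3 − 8 = (u − 2)(u^2 + 2u + 4), so |u^3 − 8| = |u − 2|·|u^2 + 2u + 4|.
Impose δ ≤ 1 so that |u| < 3; then |u^2 + 2u + 4| ≤ 19.
Hence |u^3 − 8| ≤ 19|u − 2|, which is < ε once |u − 2| < ε/19.
Take δ = min(1, ε/19). If 0 < |u − 2| < δ then both bounds hold and |u^3 − 8| ≤ 19|u − 2| < 19·(ε/19) = ε.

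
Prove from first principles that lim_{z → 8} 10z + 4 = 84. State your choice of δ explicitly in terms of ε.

δ = ε/10

Suppose ε > 0. We need δ > 0 so that 0 < |z − 8| < δ implies |(10z + 4) − 84| < ε.
|(10z + 4) − 84| = |10z - 80| = 10|z − 8|.
Thus it suffices that |z − 8| < ε/10.
Take δ = ε/10. If 0 < |z − 8| < δ then |(10z + 4) − 84| = 10|z − 8| < 10·(ε/10) = ε.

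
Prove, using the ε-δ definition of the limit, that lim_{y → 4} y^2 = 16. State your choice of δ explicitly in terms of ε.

δ = min(1, ε/9)

Let ε > 0 be given. We seek δ > 0 with 0 < |y − 4| < δ ⇒ |y^2 − 16| < ε.
Factor: y^2 − 16 = (y − 4)(y + 4), so |y^2 − 16| = |y − 4|·|y + 4|.
Restrict δ ≤ 1. Then |y − 4| < 1 gives |y| < 5, so by the triangle inequality |y + 4| ≤ 5 + 4 = 9.
Hence |y^2 − 16| ≤ 9|y − 4|, which is < ε once |y − 4| < ε/9.
Take δ = min(1, ε/9). If 0 < |y − 4| < δ then both bounds hold and |y^2 − 16| ≤ 9|y − 4| < 9·(ε/9) = ε.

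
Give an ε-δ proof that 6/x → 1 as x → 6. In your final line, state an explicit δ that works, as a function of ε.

δ = min(3, 3ε)

Let ε > 0. We seek δ > 0 such that 0 < |x − 6| < δ implies |6/x − 1| < ε.
|6/x − 1| = 6·|6 − x|/(6·|x|) = 6|x − 6|/(6|x|).
Require δ ≤ 3 so that |x| > 6 − 3 = 3, hence 6|x| > 18.
Then |6/x − 1| < 6|x − 6|/18, which is < ε when |x − 6| < 3ε.
Take δ = min(3, 3ε). Then 0 < |x − 6| < δ gives both |x − 6| < 3 and |x − 6| < 3ε, so |6/x − 1| < ε.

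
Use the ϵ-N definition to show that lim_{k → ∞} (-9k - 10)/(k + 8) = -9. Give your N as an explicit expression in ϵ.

Fix ϵ > 0. For k ≥ 1, |(-9k - 10)/(k + 8) + 9| = |62|/((k + 8)) = 62/((k + 8)).
Since k + 8 ≥ k for k ≥ 1, this is ≤ 62/(k) = 62/k.
So |(-9k - 10)/(k + 8) + 9| < ϵ whenever k > 62/ϵ.
Take N = 62/ϵ. If k > N then |(-9k - 10)/(k + 8) + 9| ≤ 62/k < ϵ.

N = 62/ϵ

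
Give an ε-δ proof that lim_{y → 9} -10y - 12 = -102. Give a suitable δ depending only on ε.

δ = ε/10

Let ε > 0. We need δ > 0 so that 0 < |y − 9| < δ implies |(-10y - 12) + 102| < ε.
|(-10y - 12) + 102| = |-10y + 90| = 10|y − 9|.
Thus it suffices that |y − 9| < ε/10.
Choosing δ = ε/10 gives |(-10y - 12) + 102| = 10|y − 9| < ε whenever |y − 9| < δ.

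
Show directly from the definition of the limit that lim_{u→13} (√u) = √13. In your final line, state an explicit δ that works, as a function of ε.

δ = min(13, √13·ε)

Let ε > 0. We want δ > 0 such that 0 < |u − 13| < δ implies |√u − √13| < ε.
Rationalise: √u − √13 = (u − 13)/(√u + √13), so |√u − √13| = |u − 13|/(√u + √13).
Restrict δ ≤ 13 so that |u − 13| < 13 forces u > 0, and then √u + √13 > √13.
Hence |√u − √13| < |u − 13|/√13, which is < ε once |u − 13| < √13·ε.
Take δ = min(13, √13·ε). If 0 < |u − 13| < δ then u > 0 and |√u − √13| < |u − 13|/√13 < ε.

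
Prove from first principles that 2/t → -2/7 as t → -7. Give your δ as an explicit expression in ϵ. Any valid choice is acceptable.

Let ϵ > 0. We seek δ > 0 such that 0 < |t + 7| < δ implies |2/t + 2/7| < ϵ.
|2/t + 2/7| = 2·|-7 − t|/(7·|t|) = 2|t + 7|/(7|t|).
Require δ ≤ 7/2 so that |t| > 7 − 7/2 = 7/2, hence 7|t| > 49/2.
Then |2/t + 2/7| < 2|t + 7|/(49/2), which is < ϵ when |t + 7| < (49/4)ϵ.
Take δ = min(7/2, (49/4)ϵ). Then 0 < |t + 7| < δ gives both |t + 7| < 7/2 and |t + 7| < (49/4)ϵ, so |2/t + 2/7| < ϵ.

δ = min(7/2, (49/4)ϵ)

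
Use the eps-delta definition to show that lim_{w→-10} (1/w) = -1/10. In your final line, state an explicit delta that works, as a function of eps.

delta = min(5, 50eps)

Let eps > 0 be given. We seek delta > 0 such that 0 < |w + 10| < delta implies |1/w + 1/10| < eps.
|1/w + 1/10| = |-10 − w|/(10·|w|) = |w + 10|/(10|w|).
Restrict delta ≤ 5. Then |w + 10| < 5 gives |w| > 5, so 10|w| > 50.
Then |1/w + 1/10| < |w + 10|/50, which is < eps when |w + 10| < 50eps.
Take delta = min(5, 50eps). Then 0 < |w + 10| < delta gives both |w + 10| < 5 and |w + 10| < 50eps, so |1/w + 1/10| < eps.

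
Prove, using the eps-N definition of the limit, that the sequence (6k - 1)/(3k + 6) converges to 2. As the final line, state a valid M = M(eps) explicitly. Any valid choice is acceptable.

M = (13/3)/eps

Let eps > 0 be given. For k ≥ 1, |(6k - 1)/(3k + 6) − 2| = |-39|/(3(3k + 6)) = 39/(3(3k + 6)).
Since 3k + 6 ≥ 3k for k ≥ 1, this is ≤ 39/(3·3k) = (13/3)/k.
So |(6k - 1)/(3k + 6) − 2| < eps whenever k > (13/3)/eps.
Take M = (13/3)/eps. If k > M then |(6k - 1)/(3k + 6) − 2| ≤ (13/3)/k < eps.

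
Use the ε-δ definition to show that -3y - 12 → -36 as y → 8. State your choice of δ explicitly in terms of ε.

Let ε > 0 be given. We need δ > 0 so that 0 < |y − 8| < δ implies |(-3y - 12) + 36| < ε.
|(-3y - 12) + 36| = |-3y + 24| = 3|y − 8|.
Thus it suffices that |y − 8| < ε/3.
Choosing δ = ε/3 gives |(-3y - 12) + 36| = 3|y − 8| < ε whenever |y − 8| < δ.

δ = ε/3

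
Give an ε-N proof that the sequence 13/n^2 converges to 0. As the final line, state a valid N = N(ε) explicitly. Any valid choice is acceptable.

Suppose ε > 0. For n ≥ 1, |13/n^2 − 0| = 13/n^2.
13/n^2 < ε ⇔ n^2 > 13/ε ⇔ n > (13/ε)^{1/2}.
Take N = (13/ε)^{1/2}. Then n > N implies 13/n^2 < ε.

N = (13/ε)^{1/2}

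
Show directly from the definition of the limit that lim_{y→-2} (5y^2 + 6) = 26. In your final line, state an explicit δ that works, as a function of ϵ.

δ = min(1, ϵ/25)

Let ϵ > 0. We want δ > 0 such that 0 < |y + 2| < δ implies |(5y^2 + 6) − 26| < ϵ.
(5y^2 + 6) − 26 = 5y^2 - 20 = (y + 2)(5y - 10).
So |(5y^2 + 6) − 26| = |y + 2|·|5y - 10|.
Assume first that |y + 2| < 1, so |y| < 3. Then |5y - 10| ≤ 5·3 + 10 = 25.
Hence |(5y^2 + 6) − 26| ≤ 25|y + 2| < ϵ provided |y + 2| < ϵ/25.
Take δ = min(1, ϵ/25). Then 0 < |y + 2| < δ gives both |y + 2| < 1 and |y + 2| < ϵ/25, so |(5y^2 + 6) − 26| < ϵ.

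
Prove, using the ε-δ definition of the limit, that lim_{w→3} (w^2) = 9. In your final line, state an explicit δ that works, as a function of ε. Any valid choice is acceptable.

δ = min(1, ε/7)

Fix ε > 0. We seek δ > 0 with 0 < |w − 3| < δ ⇒ |w^2 − 9| < ε.
Factor: w^2 − 9 = (w − 3)(w + 3), so |w^2 − 9| = |w − 3|·|w + 3|.
Restrict δ ≤ 1. Then |w − 3| < 1 gives |w| < 4, so by the triangle inequality |w + 3| ≤ 4 + 3 = 7.
Hence |w^2 − 9| ≤ 7|w − 3|, which is < ε once |w − 3| < ε/7.
Take δ = min(1, ε/7). If 0 < |w − 3| < δ then both bounds hold and |w^2 − 9| ≤ 7|w − 3| < 7·(ε/7) = ε.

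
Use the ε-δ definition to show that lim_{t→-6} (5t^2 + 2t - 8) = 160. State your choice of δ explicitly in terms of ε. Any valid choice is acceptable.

Suppose ε > 0. We want δ > 0 such that 0 < |t + 6| < δ implies |(5t^2 + 2t - 8) − 160| < ε.
(5t^2 + 2t - 8) − 160 = 5t^2 + 2t - 168 = (t + 6)(5t - 28).
So |(5t^2 + 2t - 8) − 160| = |t + 6|·|5t - 28|.
Require δ ≤ 2. Then |t + 6| < 2 gives |t| < 8, and by the triangle inequality |5t - 28| ≤ 5·8 + 28 = 68.
Hence |(5t^2 + 2t - 8) − 160| ≤ 68|t + 6| < ε provided |t + 6| < ε/68.
Choosing δ = min(2, ε/68) ensures both conditions, hence |(5t^2 + 2t - 8) − 160| < ε.

δ = min(2, ε/68)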